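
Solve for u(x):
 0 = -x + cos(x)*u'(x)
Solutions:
 u(x) = C1 + Integral(x/cos(x), x)


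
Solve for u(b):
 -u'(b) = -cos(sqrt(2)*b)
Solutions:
 u(b) = C1 + sqrt(2)*sin(sqrt(2)*b)/2


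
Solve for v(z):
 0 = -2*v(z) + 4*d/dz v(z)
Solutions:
 v(z) = C1*exp(z/2)


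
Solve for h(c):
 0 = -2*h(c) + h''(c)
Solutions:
 h(c) = C1*exp(-sqrt(2)*c) + C2*exp(sqrt(2)*c)


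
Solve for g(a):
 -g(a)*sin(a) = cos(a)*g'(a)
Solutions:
 g(a) = C1*cos(a)


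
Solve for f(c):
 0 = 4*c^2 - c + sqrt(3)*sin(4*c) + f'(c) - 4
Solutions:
 f(c) = C1 - 4*c^3/3 + c^2/2 + 4*c + sqrt(3)*cos(4*c)/4


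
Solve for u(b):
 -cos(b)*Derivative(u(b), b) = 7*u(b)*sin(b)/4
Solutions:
 u(b) = C1*cos(b)^(7/4)


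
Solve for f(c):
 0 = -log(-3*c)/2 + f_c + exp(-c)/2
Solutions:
 f(c) = C1 + c*log(-c)/2 + c*(-1 + log(3))/2 + exp(-c)/2


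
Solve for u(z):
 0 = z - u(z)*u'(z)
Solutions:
 u(z) = -sqrt(C1 + z^2)
 u(z) = sqrt(C1 + z^2)


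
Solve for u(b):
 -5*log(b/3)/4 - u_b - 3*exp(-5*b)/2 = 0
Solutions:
 u(b) = C1 - 5*b*log(b)/4 + 5*b*(1 + log(3))/4 + 3*exp(-5*b)/10


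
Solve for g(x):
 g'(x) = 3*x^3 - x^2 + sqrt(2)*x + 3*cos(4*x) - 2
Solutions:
 g(x) = C1 + 3*x^4/4 - x^3/3 + sqrt(2)*x^2/2 - 2*x + 3*sin(4*x)/4


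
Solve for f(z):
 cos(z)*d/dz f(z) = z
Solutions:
 f(z) = C1 + Integral(z/cos(z), z)


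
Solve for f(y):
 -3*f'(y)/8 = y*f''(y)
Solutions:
 f(y) = C1 + C2*y^(5/8)


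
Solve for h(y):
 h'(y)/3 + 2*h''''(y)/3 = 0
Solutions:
 h(y) = C1 + C4*exp(-2^(2/3)*y/2) + (C2*sin(2^(2/3)*sqrt(3)*y/4) + C3*cos(2^(2/3)*sqrt(3)*y/4))*exp(2^(2/3)*y/4)


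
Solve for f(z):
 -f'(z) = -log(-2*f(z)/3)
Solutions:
 -Integral(1/(log(-_y) - log(3) + log(2)), (_y, f(z))) = C1 - z


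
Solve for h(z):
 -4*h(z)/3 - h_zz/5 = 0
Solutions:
 h(z) = C1*sin(2*sqrt(15)*z/3) + C2*cos(2*sqrt(15)*z/3)


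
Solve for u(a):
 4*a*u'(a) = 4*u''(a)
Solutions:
 u(a) = C1 + C2*erfi(sqrt(2)*a/2)


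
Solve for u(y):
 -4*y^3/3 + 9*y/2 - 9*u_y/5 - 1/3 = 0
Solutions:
 u(y) = C1 - 5*y^4/27 + 5*y^2/4 - 5*y/27


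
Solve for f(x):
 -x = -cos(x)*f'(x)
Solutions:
 f(x) = C1 + Integral(x/cos(x), x)


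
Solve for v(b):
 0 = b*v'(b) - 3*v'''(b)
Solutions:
 v(b) = C1 + Integral(C2*airyai(3^(2/3)*b/3) + C3*airybi(3^(2/3)*b/3), b)


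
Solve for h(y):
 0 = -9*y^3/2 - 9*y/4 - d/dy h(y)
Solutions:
 h(y) = C1 - 9*y^4/8 - 9*y^2/8


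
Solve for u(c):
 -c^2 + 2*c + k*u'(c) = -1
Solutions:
 u(c) = C1 + c^3/(3*k) - c^2/k - c/k


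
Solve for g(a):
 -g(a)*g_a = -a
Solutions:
 g(a) = -sqrt(C1 + a^2)
 g(a) = sqrt(C1 + a^2)


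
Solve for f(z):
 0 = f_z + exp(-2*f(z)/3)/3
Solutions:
 f(z) = 3*log(-sqrt(C1 - z)) - 3*log(3) + 3*log(2)/2
 f(z) = 3*log(C1 - z)/2 - 3*log(3) + 3*log(2)/2


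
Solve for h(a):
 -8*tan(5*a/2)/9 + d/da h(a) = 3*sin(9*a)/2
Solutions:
 h(a) = C1 - 16*log(cos(5*a/2))/45 - cos(9*a)/6


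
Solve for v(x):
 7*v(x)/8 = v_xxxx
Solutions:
 v(x) = C1*exp(-14^(1/4)*x/2) + C2*exp(14^(1/4)*x/2) + C3*sin(14^(1/4)*x/2) + C4*cos(14^(1/4)*x/2)


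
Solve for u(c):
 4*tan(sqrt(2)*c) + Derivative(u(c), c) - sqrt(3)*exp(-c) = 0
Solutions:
 u(c) = C1 - sqrt(2)*log(tan(sqrt(2)*c)^2 + 1) - sqrt(3)*exp(-c)


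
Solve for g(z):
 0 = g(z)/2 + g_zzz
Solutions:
 g(z) = C3*exp(-2^(2/3)*z/2) + (C1*sin(2^(2/3)*sqrt(3)*z/4) + C2*cos(2^(2/3)*sqrt(3)*z/4))*exp(2^(2/3)*z/4)


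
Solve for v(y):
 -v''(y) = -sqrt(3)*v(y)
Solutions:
 v(y) = C1*exp(-3^(1/4)*y) + C2*exp(3^(1/4)*y)


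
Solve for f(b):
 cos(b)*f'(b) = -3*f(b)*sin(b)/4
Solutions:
 f(b) = C1*cos(b)^(3/4)


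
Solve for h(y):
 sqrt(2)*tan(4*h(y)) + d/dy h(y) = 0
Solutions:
 h(y) = -asin(C1*exp(-4*sqrt(2)*y))/4 + pi/4
 h(y) = asin(C1*exp(-4*sqrt(2)*y))/4


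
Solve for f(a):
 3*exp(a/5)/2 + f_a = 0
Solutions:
 f(a) = C1 - 15*exp(a/5)/2


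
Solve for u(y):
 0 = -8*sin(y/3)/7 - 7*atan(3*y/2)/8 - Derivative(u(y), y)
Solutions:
 u(y) = C1 - 7*y*atan(3*y/2)/8 + 7*log(9*y^2 + 4)/24 + 24*cos(y/3)/7


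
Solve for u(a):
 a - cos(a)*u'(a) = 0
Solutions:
 u(a) = C1 + Integral(a/cos(a), a)


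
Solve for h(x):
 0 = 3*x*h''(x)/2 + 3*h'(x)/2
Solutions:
 h(x) = C1 + C2*log(x)


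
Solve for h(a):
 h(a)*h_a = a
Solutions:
 h(a) = -sqrt(C1 + a^2)
 h(a) = sqrt(C1 + a^2)


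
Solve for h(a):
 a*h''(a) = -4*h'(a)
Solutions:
 h(a) = C1 + C2/a^3


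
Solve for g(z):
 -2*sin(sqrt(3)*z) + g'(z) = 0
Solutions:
 g(z) = C1 - 2*sqrt(3)*cos(sqrt(3)*z)/3


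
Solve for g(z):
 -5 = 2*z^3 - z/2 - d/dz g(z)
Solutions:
 g(z) = C1 + z^4/2 - z^2/4 + 5*z


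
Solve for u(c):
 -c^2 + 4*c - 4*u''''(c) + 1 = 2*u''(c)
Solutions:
 u(c) = C1 + C2*c + C3*sin(sqrt(2)*c/2) + C4*cos(sqrt(2)*c/2) - c^4/24 + c^3/3 + 5*c^2/4


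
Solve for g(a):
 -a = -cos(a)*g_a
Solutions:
 g(a) = C1 + Integral(a/cos(a), a)


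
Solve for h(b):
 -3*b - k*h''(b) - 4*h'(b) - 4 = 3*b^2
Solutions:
 h(b) = C1 + C2*exp(-4*b/k) - b^3/4 + 3*b^2*k/16 - 3*b^2/8 - 3*b*k^2/32 + 3*b*k/16 - b


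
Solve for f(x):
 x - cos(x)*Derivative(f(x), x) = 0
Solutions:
 f(x) = C1 + Integral(x/cos(x), x)


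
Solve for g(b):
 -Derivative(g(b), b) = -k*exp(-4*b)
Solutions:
 g(b) = C1 - k*exp(-4*b)/4


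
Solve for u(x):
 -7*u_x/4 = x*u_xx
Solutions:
 u(x) = C1 + C2/x^(3/4)


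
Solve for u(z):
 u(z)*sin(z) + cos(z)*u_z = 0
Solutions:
 u(z) = C1*cos(z)


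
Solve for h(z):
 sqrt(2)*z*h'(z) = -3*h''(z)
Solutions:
 h(z) = C1 + C2*erf(2^(3/4)*sqrt(3)*z/6)


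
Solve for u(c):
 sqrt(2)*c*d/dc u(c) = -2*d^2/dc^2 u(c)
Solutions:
 u(c) = C1 + C2*erf(2^(1/4)*c/2)


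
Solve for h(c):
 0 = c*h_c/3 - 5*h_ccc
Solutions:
 h(c) = C1 + Integral(C2*airyai(15^(2/3)*c/15) + C3*airybi(15^(2/3)*c/15), c)


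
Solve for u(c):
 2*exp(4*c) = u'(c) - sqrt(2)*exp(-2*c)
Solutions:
 u(c) = C1 + exp(4*c)/2 - sqrt(2)*exp(-2*c)/2


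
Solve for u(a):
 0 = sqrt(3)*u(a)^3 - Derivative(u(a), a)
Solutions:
 u(a) = -sqrt(2)*sqrt(-1/(C1 + sqrt(3)*a))/2
 u(a) = sqrt(2)*sqrt(-1/(C1 + sqrt(3)*a))/2


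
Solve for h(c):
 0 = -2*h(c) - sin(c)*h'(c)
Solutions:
 h(c) = C1*(cos(c) + 1)/(cos(c) - 1)


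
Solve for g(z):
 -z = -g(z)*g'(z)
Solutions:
 g(z) = -sqrt(C1 + z^2)
 g(z) = sqrt(C1 + z^2)


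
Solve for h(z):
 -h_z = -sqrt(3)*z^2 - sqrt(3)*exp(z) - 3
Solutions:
 h(z) = C1 + sqrt(3)*z^3/3 + 3*z + sqrt(3)*exp(z)


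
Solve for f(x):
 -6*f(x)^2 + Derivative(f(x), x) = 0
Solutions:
 f(x) = -1/(C1 + 6*x)


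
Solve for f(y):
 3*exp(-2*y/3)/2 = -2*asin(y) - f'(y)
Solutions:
 f(y) = C1 - 2*y*asin(y) - 2*sqrt(1 - y^2) + 9*exp(-2*y/3)/4


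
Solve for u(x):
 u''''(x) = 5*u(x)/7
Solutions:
 u(x) = C1*exp(-5^(1/4)*7^(3/4)*x/7) + C2*exp(5^(1/4)*7^(3/4)*x/7) + C3*sin(5^(1/4)*7^(3/4)*x/7) + C4*cos(5^(1/4)*7^(3/4)*x/7)


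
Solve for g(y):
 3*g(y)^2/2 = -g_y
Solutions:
 g(y) = 2/(C1 + 3*y)


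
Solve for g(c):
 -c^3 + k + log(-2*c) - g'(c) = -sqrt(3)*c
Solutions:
 g(c) = C1 - c^4/4 + sqrt(3)*c^2/2 + c*(k - 1 + log(2)) + c*log(-c)


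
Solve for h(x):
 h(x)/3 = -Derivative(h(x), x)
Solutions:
 h(x) = C1*exp(-x/3)


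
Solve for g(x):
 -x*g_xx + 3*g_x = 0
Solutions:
 g(x) = C1 + C2*x^4


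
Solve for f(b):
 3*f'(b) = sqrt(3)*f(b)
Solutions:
 f(b) = C1*exp(sqrt(3)*b/3)


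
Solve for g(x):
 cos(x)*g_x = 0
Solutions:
 g(x) = C1


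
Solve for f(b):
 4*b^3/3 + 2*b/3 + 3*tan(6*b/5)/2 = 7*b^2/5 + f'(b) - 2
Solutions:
 f(b) = C1 + b^4/3 - 7*b^3/15 + b^2/3 + 2*b - 5*log(cos(6*b/5))/4


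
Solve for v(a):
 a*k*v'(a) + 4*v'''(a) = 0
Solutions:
 v(a) = C1 + Integral(C2*airyai(2^(1/3)*a*(-k)^(1/3)/2) + C3*airybi(2^(1/3)*a*(-k)^(1/3)/2), a)


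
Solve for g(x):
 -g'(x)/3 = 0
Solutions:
 g(x) = C1


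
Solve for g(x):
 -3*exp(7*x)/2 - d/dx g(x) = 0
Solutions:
 g(x) = C1 - 3*exp(7*x)/14


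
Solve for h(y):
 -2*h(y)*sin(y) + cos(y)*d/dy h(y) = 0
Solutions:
 h(y) = C1/cos(y)^2


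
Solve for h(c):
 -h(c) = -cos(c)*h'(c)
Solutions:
 h(c) = C1*sqrt(sin(c) + 1)/sqrt(sin(c) - 1)


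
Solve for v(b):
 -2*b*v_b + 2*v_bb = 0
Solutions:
 v(b) = C1 + C2*erfi(sqrt(2)*b/2)


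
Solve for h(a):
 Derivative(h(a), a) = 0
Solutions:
 h(a) = C1


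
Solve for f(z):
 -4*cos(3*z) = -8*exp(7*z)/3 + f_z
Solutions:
 f(z) = C1 + 8*exp(7*z)/21 - 4*sin(3*z)/3


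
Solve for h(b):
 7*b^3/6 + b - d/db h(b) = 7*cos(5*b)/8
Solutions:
 h(b) = C1 + 7*b^4/24 + b^2/2 - 7*sin(5*b)/40


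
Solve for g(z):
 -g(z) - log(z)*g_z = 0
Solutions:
 g(z) = C1*exp(-li(z))


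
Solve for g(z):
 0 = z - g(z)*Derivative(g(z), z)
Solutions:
 g(z) = -sqrt(C1 + z^2)
 g(z) = sqrt(C1 + z^2)


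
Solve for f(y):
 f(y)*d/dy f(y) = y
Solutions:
 f(y) = -sqrt(C1 + y^2)
 f(y) = sqrt(C1 + y^2)


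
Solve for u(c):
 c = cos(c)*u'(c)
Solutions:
 u(c) = C1 + Integral(c/cos(c), c)


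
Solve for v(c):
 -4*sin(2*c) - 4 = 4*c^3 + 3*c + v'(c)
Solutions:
 v(c) = C1 - c^4 - 3*c^2/2 - 4*c + 2*cos(2*c)


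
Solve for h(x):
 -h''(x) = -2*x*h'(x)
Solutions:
 h(x) = C1 + C2*erfi(x)


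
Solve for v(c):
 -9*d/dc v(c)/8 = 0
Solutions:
 v(c) = C1


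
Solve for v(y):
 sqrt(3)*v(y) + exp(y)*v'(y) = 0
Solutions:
 v(y) = C1*exp(sqrt(3)*exp(-y))


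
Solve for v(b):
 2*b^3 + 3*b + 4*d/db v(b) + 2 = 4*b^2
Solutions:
 v(b) = C1 - b^4/8 + b^3/3 - 3*b^2/8 - b/2


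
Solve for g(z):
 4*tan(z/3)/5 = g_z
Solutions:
 g(z) = C1 - 12*log(cos(z/3))/5


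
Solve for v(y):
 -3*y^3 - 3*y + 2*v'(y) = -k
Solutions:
 v(y) = C1 - k*y/2 + 3*y^4/8 + 3*y^2/4


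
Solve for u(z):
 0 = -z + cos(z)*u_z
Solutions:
 u(z) = C1 + Integral(z/cos(z), z)


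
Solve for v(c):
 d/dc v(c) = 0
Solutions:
 v(c) = C1


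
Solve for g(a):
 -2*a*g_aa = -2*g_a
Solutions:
 g(a) = C1 + C2*a^2


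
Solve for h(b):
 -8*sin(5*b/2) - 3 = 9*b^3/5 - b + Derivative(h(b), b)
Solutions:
 h(b) = C1 - 9*b^4/20 + b^2/2 - 3*b + 16*cos(5*b/2)/5


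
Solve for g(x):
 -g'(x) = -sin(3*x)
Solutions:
 g(x) = C1 - cos(3*x)/3


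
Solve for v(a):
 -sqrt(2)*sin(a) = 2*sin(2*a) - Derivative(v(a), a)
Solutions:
 v(a) = C1 + 2*sin(a)^2 - sqrt(2)*cos(a)


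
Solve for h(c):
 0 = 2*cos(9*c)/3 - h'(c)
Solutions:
 h(c) = C1 + 2*sin(9*c)/27


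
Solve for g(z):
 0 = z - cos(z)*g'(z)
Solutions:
 g(z) = C1 + Integral(z/cos(z), z)


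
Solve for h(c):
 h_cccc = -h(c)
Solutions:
 h(c) = (C1*sin(sqrt(2)*c/2) + C2*cos(sqrt(2)*c/2))*exp(-sqrt(2)*c/2) + (C3*sin(sqrt(2)*c/2) + C4*cos(sqrt(2)*c/2))*exp(sqrt(2)*c/2)


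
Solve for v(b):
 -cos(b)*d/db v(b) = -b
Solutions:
 v(b) = C1 + Integral(b/cos(b), b)


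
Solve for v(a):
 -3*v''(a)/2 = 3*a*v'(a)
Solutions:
 v(a) = C1 + C2*erf(a)


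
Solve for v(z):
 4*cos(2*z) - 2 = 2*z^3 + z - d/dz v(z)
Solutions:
 v(z) = C1 + z^4/2 + z^2/2 + 2*z - 2*sin(2*z)


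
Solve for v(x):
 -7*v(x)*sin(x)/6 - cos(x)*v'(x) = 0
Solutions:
 v(x) = C1*cos(x)^(7/6)


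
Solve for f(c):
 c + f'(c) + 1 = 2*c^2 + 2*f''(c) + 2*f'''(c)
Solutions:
 f(c) = C1 + C2*exp(c*(-1 + sqrt(3))/2) + C3*exp(-c*(1 + sqrt(3))/2) + 2*c^3/3 + 7*c^2/2 + 21*c


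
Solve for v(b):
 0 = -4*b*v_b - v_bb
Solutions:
 v(b) = C1 + C2*erf(sqrt(2)*b)


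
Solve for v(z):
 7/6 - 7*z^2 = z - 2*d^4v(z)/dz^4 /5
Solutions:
 v(z) = C1 + C2*z + C3*z^2 + C4*z^3 + 7*z^6/144 + z^5/48 - 35*z^4/288


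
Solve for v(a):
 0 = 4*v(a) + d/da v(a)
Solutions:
 v(a) = C1*exp(-4*a)


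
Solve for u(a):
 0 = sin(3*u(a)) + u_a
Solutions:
 u(a) = -acos((-C1 - exp(6*a))/(C1 - exp(6*a)))/3 + 2*pi/3
 u(a) = acos((-C1 - exp(6*a))/(C1 - exp(6*a)))/3


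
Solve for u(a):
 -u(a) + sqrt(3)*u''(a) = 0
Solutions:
 u(a) = C1*exp(-3^(3/4)*a/3) + C2*exp(3^(3/4)*a/3)


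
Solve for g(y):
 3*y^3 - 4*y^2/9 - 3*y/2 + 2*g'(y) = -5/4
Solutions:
 g(y) = C1 - 3*y^4/8 + 2*y^3/27 + 3*y^2/8 - 5*y/8


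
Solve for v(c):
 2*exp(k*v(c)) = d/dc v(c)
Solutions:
 v(c) = Piecewise((log(-1/(C1*k + 2*c*k))/k, Ne(k, 0)), (nan, True))
 v(c) = Piecewise((C1 + 2*c, Eq(k, 0)), (nan, True))


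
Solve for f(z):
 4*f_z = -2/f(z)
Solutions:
 f(z) = -sqrt(C1 - z)
 f(z) = sqrt(C1 - z)


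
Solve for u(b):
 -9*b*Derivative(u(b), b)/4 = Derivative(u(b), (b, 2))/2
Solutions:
 u(b) = C1 + C2*erf(3*b/2)


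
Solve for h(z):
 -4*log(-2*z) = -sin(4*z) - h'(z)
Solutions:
 h(z) = C1 + 4*z*log(-z) - 4*z + 4*z*log(2) + cos(4*z)/4


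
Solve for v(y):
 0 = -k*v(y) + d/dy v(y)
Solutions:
 v(y) = C1*exp(k*y)


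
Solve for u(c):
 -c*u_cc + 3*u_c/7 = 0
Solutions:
 u(c) = C1 + C2*c^(10/7)


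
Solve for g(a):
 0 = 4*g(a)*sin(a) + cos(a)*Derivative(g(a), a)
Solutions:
 g(a) = C1*cos(a)^4


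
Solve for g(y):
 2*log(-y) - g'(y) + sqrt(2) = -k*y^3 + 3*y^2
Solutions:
 g(y) = C1 + k*y^4/4 - y^3 + 2*y*log(-y) + y*(-2 + sqrt(2))


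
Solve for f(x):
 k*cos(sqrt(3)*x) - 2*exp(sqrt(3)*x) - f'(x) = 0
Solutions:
 f(x) = C1 + sqrt(3)*k*sin(sqrt(3)*x)/3 - 2*sqrt(3)*exp(sqrt(3)*x)/3


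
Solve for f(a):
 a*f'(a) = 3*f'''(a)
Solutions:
 f(a) = C1 + Integral(C2*airyai(3^(2/3)*a/3) + C3*airybi(3^(2/3)*a/3), a)


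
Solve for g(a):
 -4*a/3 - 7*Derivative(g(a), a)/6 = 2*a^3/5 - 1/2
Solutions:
 g(a) = C1 - 3*a^4/35 - 4*a^2/7 + 3*a/7


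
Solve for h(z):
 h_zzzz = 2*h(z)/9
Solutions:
 h(z) = C1*exp(-2^(1/4)*sqrt(3)*z/3) + C2*exp(2^(1/4)*sqrt(3)*z/3) + C3*sin(2^(1/4)*sqrt(3)*z/3) + C4*cos(2^(1/4)*sqrt(3)*z/3)


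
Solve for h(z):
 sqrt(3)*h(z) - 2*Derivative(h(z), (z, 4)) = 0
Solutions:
 h(z) = C1*exp(-2^(3/4)*3^(1/8)*z/2) + C2*exp(2^(3/4)*3^(1/8)*z/2) + C3*sin(2^(3/4)*3^(1/8)*z/2) + C4*cos(2^(3/4)*3^(1/8)*z/2)


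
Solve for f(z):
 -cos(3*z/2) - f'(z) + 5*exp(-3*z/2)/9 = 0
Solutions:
 f(z) = C1 - 2*sin(3*z/2)/3 - 10*exp(-3*z/2)/27


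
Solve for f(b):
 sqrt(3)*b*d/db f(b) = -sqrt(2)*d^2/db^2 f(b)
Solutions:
 f(b) = C1 + C2*erf(6^(1/4)*b/2)


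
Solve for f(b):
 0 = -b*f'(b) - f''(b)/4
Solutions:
 f(b) = C1 + C2*erf(sqrt(2)*b)


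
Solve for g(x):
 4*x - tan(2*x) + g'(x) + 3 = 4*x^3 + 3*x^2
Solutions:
 g(x) = C1 + x^4 + x^3 - 2*x^2 - 3*x - log(cos(2*x))/2


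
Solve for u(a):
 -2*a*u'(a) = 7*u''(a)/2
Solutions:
 u(a) = C1 + C2*erf(sqrt(14)*a/7)


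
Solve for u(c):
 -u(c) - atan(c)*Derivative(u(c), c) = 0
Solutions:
 u(c) = C1*exp(-Integral(1/atan(c), c))


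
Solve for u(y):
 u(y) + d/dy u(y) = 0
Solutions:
 u(y) = C1*exp(-y)


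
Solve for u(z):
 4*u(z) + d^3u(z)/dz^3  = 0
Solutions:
 u(z) = C3*exp(-2^(2/3)*z) + (C1*sin(2^(2/3)*sqrt(3)*z/2) + C2*cos(2^(2/3)*sqrt(3)*z/2))*exp(2^(2/3)*z/2)


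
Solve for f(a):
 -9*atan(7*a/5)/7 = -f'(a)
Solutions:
 f(a) = C1 + 9*a*atan(7*a/5)/7 - 45*log(49*a^2 + 25)/98


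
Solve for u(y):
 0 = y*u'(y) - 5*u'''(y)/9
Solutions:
 u(y) = C1 + Integral(C2*airyai(15^(2/3)*y/5) + C3*airybi(15^(2/3)*y/5), y)


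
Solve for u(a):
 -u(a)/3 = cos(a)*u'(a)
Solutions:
 u(a) = C1*(sin(a) - 1)^(1/6)/(sin(a) + 1)^(1/6)


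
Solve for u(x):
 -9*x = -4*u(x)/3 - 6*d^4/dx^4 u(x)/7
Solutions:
 u(x) = 27*x/4 + (C1*sin(2^(3/4)*sqrt(3)*7^(1/4)*x/6) + C2*cos(2^(3/4)*sqrt(3)*7^(1/4)*x/6))*exp(-2^(3/4)*sqrt(3)*7^(1/4)*x/6) + (C3*sin(2^(3/4)*sqrt(3)*7^(1/4)*x/6) + C4*cos(2^(3/4)*sqrt(3)*7^(1/4)*x/6))*exp(2^(3/4)*sqrt(3)*7^(1/4)*x/6)


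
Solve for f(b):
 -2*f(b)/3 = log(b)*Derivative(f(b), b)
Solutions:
 f(b) = C1*exp(-2*li(b)/3)


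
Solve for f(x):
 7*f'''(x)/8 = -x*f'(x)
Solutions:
 f(x) = C1 + Integral(C2*airyai(-2*7^(2/3)*x/7) + C3*airybi(-2*7^(2/3)*x/7), x)


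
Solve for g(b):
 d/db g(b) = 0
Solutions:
 g(b) = C1


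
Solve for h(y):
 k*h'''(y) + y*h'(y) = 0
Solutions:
 h(y) = C1 + Integral(C2*airyai(y*(-1/k)^(1/3)) + C3*airybi(y*(-1/k)^(1/3)), y)


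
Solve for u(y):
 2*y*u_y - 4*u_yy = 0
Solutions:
 u(y) = C1 + C2*erfi(y/2)


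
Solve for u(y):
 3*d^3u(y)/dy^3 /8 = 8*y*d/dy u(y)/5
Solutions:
 u(y) = C1 + Integral(C2*airyai(4*15^(2/3)*y/15) + C3*airybi(4*15^(2/3)*y/15), y)


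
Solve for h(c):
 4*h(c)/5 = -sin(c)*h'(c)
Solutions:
 h(c) = C1*(cos(c) + 1)^(2/5)/(cos(c) - 1)^(2/5)


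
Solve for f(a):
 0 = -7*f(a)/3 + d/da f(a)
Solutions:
 f(a) = C1*exp(7*a/3)


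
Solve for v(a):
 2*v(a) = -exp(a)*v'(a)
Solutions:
 v(a) = C1*exp(2*exp(-a))


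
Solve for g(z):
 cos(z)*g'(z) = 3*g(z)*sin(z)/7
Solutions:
 g(z) = C1/cos(z)^(3/7)


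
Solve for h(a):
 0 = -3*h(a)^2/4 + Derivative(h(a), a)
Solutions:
 h(a) = -4/(C1 + 3*a)


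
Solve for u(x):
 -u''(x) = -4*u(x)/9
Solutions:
 u(x) = C1*exp(-2*x/3) + C2*exp(2*x/3)


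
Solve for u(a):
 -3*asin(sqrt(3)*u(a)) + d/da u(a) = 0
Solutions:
 Integral(1/asin(sqrt(3)*_y), (_y, u(a))) = C1 + 3*a


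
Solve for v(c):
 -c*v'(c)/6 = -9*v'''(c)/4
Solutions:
 v(c) = C1 + Integral(C2*airyai(2^(1/3)*c/3) + C3*airybi(2^(1/3)*c/3), c)


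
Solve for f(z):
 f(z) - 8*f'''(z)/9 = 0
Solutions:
 f(z) = C3*exp(3^(2/3)*z/2) + (C1*sin(3*3^(1/6)*z/4) + C2*cos(3*3^(1/6)*z/4))*exp(-3^(2/3)*z/4)


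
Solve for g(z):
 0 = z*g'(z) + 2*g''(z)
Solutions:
 g(z) = C1 + C2*erf(z/2)


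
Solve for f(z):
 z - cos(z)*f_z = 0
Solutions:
 f(z) = C1 + Integral(z/cos(z), z)


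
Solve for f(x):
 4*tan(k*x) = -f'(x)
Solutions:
 f(x) = C1 - 4*Piecewise((-log(cos(k*x))/k, Ne(k, 0)), (0, True))


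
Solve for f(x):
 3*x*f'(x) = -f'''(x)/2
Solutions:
 f(x) = C1 + Integral(C2*airyai(-6^(1/3)*x) + C3*airybi(-6^(1/3)*x), x)


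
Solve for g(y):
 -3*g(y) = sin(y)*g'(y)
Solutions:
 g(y) = C1*(cos(y) + 1)^(3/2)/(cos(y) - 1)^(3/2)


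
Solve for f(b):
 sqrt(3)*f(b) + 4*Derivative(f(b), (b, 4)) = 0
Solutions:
 f(b) = (C1*sin(3^(1/8)*b/2) + C2*cos(3^(1/8)*b/2))*exp(-3^(1/8)*b/2) + (C3*sin(3^(1/8)*b/2) + C4*cos(3^(1/8)*b/2))*exp(3^(1/8)*b/2)


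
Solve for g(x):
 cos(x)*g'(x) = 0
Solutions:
 g(x) = C1


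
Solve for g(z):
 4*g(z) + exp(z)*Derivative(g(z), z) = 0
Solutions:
 g(z) = C1*exp(4*exp(-z))


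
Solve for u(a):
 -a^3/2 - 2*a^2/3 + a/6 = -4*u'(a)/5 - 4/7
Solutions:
 u(a) = C1 + 5*a^4/32 + 5*a^3/18 - 5*a^2/48 - 5*a/7


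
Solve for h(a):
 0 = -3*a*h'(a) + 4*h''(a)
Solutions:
 h(a) = C1 + C2*erfi(sqrt(6)*a/4)


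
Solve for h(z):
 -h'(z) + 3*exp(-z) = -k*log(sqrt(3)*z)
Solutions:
 h(z) = C1 + k*z*log(z) + k*z*(-1 + log(3)/2) - 3*exp(-z)


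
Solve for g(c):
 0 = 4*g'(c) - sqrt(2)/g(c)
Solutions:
 g(c) = -sqrt(C1 + 2*sqrt(2)*c)/2
 g(c) = sqrt(C1 + 2*sqrt(2)*c)/2


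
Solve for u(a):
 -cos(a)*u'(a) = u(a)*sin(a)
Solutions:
 u(a) = C1*cos(a)


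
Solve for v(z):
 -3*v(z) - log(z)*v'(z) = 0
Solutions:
 v(z) = C1*exp(-3*li(z))


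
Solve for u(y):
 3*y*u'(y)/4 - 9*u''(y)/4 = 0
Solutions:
 u(y) = C1 + C2*erfi(sqrt(6)*y/6)


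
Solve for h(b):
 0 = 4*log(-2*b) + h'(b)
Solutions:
 h(b) = C1 - 4*b*log(-b) + 4*b*(1 - log(2))


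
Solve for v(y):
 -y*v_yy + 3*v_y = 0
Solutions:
 v(y) = C1 + C2*y^4


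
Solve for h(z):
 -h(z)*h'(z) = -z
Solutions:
 h(z) = -sqrt(C1 + z^2)
 h(z) = sqrt(C1 + z^2)


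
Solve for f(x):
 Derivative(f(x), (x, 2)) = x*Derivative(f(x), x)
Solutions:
 f(x) = C1 + C2*erfi(sqrt(2)*x/2)


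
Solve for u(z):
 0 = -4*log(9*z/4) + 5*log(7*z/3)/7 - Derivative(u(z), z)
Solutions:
 u(z) = C1 - 23*z*log(z)/7 - 61*z*log(3)/7 + 5*z*log(7)/7 + 23*z/7 + 8*z*log(2)


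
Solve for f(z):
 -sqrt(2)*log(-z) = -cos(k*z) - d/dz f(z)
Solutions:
 f(z) = C1 + sqrt(2)*z*(log(-z) - 1) - Piecewise((sin(k*z)/k, Ne(k, 0)), (z, True))


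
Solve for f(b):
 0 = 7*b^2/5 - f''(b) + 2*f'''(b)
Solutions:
 f(b) = C1 + C2*b + C3*exp(b/2) + 7*b^4/60 + 14*b^3/15 + 28*b^2/5


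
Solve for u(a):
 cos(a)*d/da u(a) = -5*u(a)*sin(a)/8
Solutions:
 u(a) = C1*cos(a)^(5/8)


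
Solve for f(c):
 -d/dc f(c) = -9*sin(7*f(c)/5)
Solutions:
 -9*c + 5*log(cos(7*f(c)/5) - 1)/14 - 5*log(cos(7*f(c)/5) + 1)/14 = C1


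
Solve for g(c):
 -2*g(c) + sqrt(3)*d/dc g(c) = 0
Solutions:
 g(c) = C1*exp(2*sqrt(3)*c/3)


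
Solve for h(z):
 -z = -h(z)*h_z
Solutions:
 h(z) = -sqrt(C1 + z^2)
 h(z) = sqrt(C1 + z^2)


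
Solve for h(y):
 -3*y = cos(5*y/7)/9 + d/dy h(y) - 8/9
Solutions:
 h(y) = C1 - 3*y^2/2 + 8*y/9 - 7*sin(5*y/7)/45


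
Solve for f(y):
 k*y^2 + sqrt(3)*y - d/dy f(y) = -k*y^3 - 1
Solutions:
 f(y) = C1 + k*y^4/4 + k*y^3/3 + sqrt(3)*y^2/2 + y


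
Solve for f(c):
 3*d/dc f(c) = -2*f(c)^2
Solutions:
 f(c) = 3/(C1 + 2*c)


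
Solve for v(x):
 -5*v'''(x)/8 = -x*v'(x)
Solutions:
 v(x) = C1 + Integral(C2*airyai(2*5^(2/3)*x/5) + C3*airybi(2*5^(2/3)*x/5), x)


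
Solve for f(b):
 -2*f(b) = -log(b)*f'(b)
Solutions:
 f(b) = C1*exp(2*li(b))


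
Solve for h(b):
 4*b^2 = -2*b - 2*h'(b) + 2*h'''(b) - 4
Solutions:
 h(b) = C1 + C2*exp(-b) + C3*exp(b) - 2*b^3/3 - b^2/2 - 6*b


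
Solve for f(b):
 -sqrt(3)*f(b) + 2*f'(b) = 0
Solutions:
 f(b) = C1*exp(sqrt(3)*b/2)


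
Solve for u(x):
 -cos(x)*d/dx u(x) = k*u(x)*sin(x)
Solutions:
 u(x) = C1*exp(k*log(cos(x)))


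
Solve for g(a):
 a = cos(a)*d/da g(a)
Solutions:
 g(a) = C1 + Integral(a/cos(a), a)


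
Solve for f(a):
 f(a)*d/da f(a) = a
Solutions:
 f(a) = -sqrt(C1 + a^2)
 f(a) = sqrt(C1 + a^2)


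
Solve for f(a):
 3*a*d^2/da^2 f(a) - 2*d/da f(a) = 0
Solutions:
 f(a) = C1 + C2*a^(5/3)


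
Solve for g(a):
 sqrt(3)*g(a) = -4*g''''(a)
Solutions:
 g(a) = (C1*sin(3^(1/8)*a/2) + C2*cos(3^(1/8)*a/2))*exp(-3^(1/8)*a/2) + (C3*sin(3^(1/8)*a/2) + C4*cos(3^(1/8)*a/2))*exp(3^(1/8)*a/2)


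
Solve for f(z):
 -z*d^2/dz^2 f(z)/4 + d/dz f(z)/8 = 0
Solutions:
 f(z) = C1 + C2*z^(3/2)


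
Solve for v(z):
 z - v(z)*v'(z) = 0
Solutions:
 v(z) = -sqrt(C1 + z^2)
 v(z) = sqrt(C1 + z^2)


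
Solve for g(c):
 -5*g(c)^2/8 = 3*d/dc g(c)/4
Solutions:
 g(c) = 6/(C1 + 5*c)


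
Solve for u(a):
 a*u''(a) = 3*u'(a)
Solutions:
 u(a) = C1 + C2*a^4


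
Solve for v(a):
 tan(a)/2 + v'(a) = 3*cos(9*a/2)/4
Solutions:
 v(a) = C1 + log(cos(a))/2 + sin(9*a/2)/6


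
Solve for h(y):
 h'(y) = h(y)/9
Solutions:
 h(y) = C1*exp(y/9)


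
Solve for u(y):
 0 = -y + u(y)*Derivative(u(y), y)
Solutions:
 u(y) = -sqrt(C1 + y^2)
 u(y) = sqrt(C1 + y^2)


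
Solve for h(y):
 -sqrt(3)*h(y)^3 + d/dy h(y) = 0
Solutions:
 h(y) = -sqrt(2)*sqrt(-1/(C1 + sqrt(3)*y))/2
 h(y) = sqrt(2)*sqrt(-1/(C1 + sqrt(3)*y))/2


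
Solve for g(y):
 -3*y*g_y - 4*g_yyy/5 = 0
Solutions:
 g(y) = C1 + Integral(C2*airyai(-30^(1/3)*y/2) + C3*airybi(-30^(1/3)*y/2), y)


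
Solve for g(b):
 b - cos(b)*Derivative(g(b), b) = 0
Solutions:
 g(b) = C1 + Integral(b/cos(b), b)


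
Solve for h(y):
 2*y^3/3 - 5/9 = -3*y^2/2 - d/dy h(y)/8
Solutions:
 h(y) = C1 - 4*y^4/3 - 4*y^3 + 40*y/9


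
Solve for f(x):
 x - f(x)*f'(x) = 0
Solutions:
 f(x) = -sqrt(C1 + x^2)
 f(x) = sqrt(C1 + x^2)


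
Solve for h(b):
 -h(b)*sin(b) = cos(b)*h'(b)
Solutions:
 h(b) = C1*cos(b)


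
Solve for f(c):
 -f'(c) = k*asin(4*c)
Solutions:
 f(c) = C1 - k*(c*asin(4*c) + sqrt(1 - 16*c^2)/4)


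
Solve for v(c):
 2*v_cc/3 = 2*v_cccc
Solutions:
 v(c) = C1 + C2*c + C3*exp(-sqrt(3)*c/3) + C4*exp(sqrt(3)*c/3)


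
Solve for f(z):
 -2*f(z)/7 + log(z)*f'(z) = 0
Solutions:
 f(z) = C1*exp(2*li(z)/7)


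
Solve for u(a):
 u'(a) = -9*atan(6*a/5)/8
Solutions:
 u(a) = C1 - 9*a*atan(6*a/5)/8 + 15*log(36*a^2 + 25)/32


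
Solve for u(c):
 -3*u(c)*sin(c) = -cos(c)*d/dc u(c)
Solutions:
 u(c) = C1/cos(c)^3


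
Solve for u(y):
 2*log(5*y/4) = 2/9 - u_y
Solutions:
 u(y) = C1 - 2*y*log(y) + y*log(16/25) + 20*y/9


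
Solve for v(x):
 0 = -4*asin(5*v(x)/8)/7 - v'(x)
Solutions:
 Integral(1/asin(5*_y/8), (_y, v(x))) = C1 - 4*x/7


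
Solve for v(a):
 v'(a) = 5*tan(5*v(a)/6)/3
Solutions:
 v(a) = -6*asin(C1*exp(25*a/18))/5 + 6*pi/5
 v(a) = 6*asin(C1*exp(25*a/18))/5


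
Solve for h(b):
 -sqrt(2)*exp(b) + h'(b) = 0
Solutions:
 h(b) = C1 + sqrt(2)*exp(b)


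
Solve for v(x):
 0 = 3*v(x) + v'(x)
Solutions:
 v(x) = C1*exp(-3*x)


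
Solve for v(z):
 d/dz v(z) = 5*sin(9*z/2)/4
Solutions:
 v(z) = C1 - 5*cos(9*z/2)/18


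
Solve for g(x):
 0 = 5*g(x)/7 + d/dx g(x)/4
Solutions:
 g(x) = C1*exp(-20*x/7)


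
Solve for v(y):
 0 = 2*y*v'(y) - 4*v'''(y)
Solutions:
 v(y) = C1 + Integral(C2*airyai(2^(2/3)*y/2) + C3*airybi(2^(2/3)*y/2), y)


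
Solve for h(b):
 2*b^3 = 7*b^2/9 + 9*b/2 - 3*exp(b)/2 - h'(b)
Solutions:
 h(b) = C1 - b^4/2 + 7*b^3/27 + 9*b^2/4 - 3*exp(b)/2


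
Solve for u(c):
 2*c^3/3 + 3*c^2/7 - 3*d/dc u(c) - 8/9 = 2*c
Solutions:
 u(c) = C1 + c^4/18 + c^3/21 - c^2/3 - 8*c/27


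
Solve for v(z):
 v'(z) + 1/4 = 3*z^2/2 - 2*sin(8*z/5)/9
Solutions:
 v(z) = C1 + z^3/2 - z/4 + 5*cos(8*z/5)/36


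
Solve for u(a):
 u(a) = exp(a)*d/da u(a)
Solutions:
 u(a) = C1*exp(-exp(-a))


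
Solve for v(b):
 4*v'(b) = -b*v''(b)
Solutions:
 v(b) = C1 + C2/b^3


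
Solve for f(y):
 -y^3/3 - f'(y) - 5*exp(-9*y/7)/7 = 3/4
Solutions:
 f(y) = C1 - y^4/12 - 3*y/4 + 5*exp(-9*y/7)/9


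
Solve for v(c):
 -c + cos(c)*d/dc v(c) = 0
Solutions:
 v(c) = C1 + Integral(c/cos(c), c)


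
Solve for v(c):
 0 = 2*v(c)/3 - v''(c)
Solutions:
 v(c) = C1*exp(-sqrt(6)*c/3) + C2*exp(sqrt(6)*c/3)


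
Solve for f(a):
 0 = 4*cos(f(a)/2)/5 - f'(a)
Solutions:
 -4*a/5 - log(sin(f(a)/2) - 1) + log(sin(f(a)/2) + 1) = C1


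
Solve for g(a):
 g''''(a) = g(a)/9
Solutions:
 g(a) = C1*exp(-sqrt(3)*a/3) + C2*exp(sqrt(3)*a/3) + C3*sin(sqrt(3)*a/3) + C4*cos(sqrt(3)*a/3)


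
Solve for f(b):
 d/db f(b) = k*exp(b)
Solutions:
 f(b) = C1 + k*exp(b)


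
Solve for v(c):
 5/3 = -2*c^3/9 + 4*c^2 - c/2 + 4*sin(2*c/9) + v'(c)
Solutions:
 v(c) = C1 + c^4/18 - 4*c^3/3 + c^2/4 + 5*c/3 + 18*cos(2*c/9)


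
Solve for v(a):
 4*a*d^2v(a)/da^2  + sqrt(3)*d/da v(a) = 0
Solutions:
 v(a) = C1 + C2*a^(1 - sqrt(3)/4)


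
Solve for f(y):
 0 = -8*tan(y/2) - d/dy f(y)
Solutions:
 f(y) = C1 + 16*log(cos(y/2))


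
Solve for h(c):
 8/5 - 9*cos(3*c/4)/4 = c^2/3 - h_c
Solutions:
 h(c) = C1 + c^3/9 - 8*c/5 + 3*sin(3*c/4)


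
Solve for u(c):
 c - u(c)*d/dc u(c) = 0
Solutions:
 u(c) = -sqrt(C1 + c^2)
 u(c) = sqrt(C1 + c^2)


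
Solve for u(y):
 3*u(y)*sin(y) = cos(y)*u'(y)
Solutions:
 u(y) = C1/cos(y)^3


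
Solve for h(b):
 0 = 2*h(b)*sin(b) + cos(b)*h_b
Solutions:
 h(b) = C1*cos(b)^2


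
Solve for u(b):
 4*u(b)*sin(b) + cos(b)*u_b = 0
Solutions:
 u(b) = C1*cos(b)^4


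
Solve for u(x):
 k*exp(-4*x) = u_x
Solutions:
 u(x) = C1 - k*exp(-4*x)/4


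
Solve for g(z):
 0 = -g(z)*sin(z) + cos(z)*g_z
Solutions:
 g(z) = C1/cos(z)


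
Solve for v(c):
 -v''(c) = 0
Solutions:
 v(c) = C1 + C2*c


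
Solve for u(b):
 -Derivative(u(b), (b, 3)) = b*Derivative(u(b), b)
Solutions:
 u(b) = C1 + Integral(C2*airyai(-b) + C3*airybi(-b), b)


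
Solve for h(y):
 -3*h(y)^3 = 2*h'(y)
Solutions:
 h(y) = -sqrt(-1/(C1 - 3*y))
 h(y) = sqrt(-1/(C1 - 3*y))


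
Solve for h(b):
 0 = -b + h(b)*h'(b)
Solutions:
 h(b) = -sqrt(C1 + b^2)
 h(b) = sqrt(C1 + b^2)


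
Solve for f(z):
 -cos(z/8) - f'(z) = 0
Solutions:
 f(z) = C1 - 8*sin(z/8)


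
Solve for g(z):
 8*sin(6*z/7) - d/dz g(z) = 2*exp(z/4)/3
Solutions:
 g(z) = C1 - 8*exp(z/4)/3 - 28*cos(6*z/7)/3


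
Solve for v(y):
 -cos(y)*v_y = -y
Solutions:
 v(y) = C1 + Integral(y/cos(y), y)


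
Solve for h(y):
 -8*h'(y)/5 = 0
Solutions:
 h(y) = C1


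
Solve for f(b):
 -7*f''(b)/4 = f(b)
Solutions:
 f(b) = C1*sin(2*sqrt(7)*b/7) + C2*cos(2*sqrt(7)*b/7)


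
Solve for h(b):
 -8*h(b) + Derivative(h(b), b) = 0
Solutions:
 h(b) = C1*exp(8*b)


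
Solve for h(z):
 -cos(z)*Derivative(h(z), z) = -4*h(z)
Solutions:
 h(z) = C1*(sin(z)^2 + 2*sin(z) + 1)/(sin(z)^2 - 2*sin(z) + 1)


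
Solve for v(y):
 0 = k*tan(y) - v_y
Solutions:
 v(y) = C1 - k*log(cos(y))


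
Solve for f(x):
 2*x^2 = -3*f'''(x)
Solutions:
 f(x) = C1 + C2*x + C3*x^2 - x^5/90


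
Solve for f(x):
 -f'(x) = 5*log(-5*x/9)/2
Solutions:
 f(x) = C1 - 5*x*log(-x)/2 + x*(-5*log(5)/2 + 5/2 + 5*log(3))


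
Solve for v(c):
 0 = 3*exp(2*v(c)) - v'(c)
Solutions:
 v(c) = log(-sqrt(-1/(C1 + 3*c))) - log(2)/2
 v(c) = log(-1/(C1 + 3*c))/2 - log(2)/2


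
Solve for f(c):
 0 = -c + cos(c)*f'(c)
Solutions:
 f(c) = C1 + Integral(c/cos(c), c)


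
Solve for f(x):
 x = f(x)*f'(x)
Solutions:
 f(x) = -sqrt(C1 + x^2)
 f(x) = sqrt(C1 + x^2)


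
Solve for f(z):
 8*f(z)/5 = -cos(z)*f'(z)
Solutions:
 f(z) = C1*(sin(z) - 1)^(4/5)/(sin(z) + 1)^(4/5)


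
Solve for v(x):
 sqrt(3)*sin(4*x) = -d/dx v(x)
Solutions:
 v(x) = C1 + sqrt(3)*cos(4*x)/4


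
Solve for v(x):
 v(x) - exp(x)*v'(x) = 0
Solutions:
 v(x) = C1*exp(-exp(-x))


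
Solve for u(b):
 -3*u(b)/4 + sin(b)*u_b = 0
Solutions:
 u(b) = C1*(cos(b) - 1)^(3/8)/(cos(b) + 1)^(3/8)


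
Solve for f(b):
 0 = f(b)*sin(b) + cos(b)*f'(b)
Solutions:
 f(b) = C1*cos(b)


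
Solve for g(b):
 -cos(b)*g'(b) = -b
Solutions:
 g(b) = C1 + Integral(b/cos(b), b)


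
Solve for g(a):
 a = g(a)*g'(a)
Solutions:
 g(a) = -sqrt(C1 + a^2)
 g(a) = sqrt(C1 + a^2)


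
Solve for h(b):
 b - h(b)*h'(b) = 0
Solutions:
 h(b) = -sqrt(C1 + b^2)
 h(b) = sqrt(C1 + b^2)


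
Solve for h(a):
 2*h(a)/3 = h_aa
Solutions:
 h(a) = C1*exp(-sqrt(6)*a/3) + C2*exp(sqrt(6)*a/3)


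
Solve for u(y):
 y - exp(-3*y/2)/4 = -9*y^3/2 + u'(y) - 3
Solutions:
 u(y) = C1 + 9*y^4/8 + y^2/2 + 3*y + exp(-3*y/2)/6


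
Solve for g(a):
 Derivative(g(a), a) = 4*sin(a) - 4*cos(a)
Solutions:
 g(a) = C1 - 4*sqrt(2)*sin(a + pi/4)


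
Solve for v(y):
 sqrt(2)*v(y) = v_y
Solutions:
 v(y) = C1*exp(sqrt(2)*y)


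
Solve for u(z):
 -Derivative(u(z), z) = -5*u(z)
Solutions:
 u(z) = C1*exp(5*z)


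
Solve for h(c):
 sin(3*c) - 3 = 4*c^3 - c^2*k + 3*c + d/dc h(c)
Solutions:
 h(c) = C1 - c^4 + c^3*k/3 - 3*c^2/2 - 3*c - cos(3*c)/3


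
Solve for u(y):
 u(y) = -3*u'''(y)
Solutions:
 u(y) = C3*exp(-3^(2/3)*y/3) + (C1*sin(3^(1/6)*y/2) + C2*cos(3^(1/6)*y/2))*exp(3^(2/3)*y/6)


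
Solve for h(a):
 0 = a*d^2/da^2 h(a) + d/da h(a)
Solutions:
 h(a) = C1 + C2*log(a)


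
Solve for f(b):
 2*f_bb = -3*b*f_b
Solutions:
 f(b) = C1 + C2*erf(sqrt(3)*b/2)


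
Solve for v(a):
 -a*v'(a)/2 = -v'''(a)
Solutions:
 v(a) = C1 + Integral(C2*airyai(2^(2/3)*a/2) + C3*airybi(2^(2/3)*a/2), a)


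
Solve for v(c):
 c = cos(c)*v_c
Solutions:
 v(c) = C1 + Integral(c/cos(c), c)


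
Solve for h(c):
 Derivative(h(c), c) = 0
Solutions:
 h(c) = C1


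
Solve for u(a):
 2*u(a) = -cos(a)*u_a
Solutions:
 u(a) = C1*(sin(a) - 1)/(sin(a) + 1)


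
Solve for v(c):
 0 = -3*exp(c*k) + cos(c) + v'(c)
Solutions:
 v(c) = C1 - sin(c) + 3*exp(c*k)/k


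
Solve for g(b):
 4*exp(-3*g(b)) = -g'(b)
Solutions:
 g(b) = log(C1 - 12*b)/3
 g(b) = log((-3^(1/3) - 3^(5/6)*I)*(C1 - 4*b)^(1/3)/2)
 g(b) = log((-3^(1/3) + 3^(5/6)*I)*(C1 - 4*b)^(1/3)/2)


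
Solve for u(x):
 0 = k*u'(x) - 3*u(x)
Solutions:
 u(x) = C1*exp(3*x/k)


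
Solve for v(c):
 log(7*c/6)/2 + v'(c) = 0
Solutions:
 v(c) = C1 - c*log(c)/2 - c*log(7)/2 + c/2 + c*log(6)/2


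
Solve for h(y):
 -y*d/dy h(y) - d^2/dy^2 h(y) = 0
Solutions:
 h(y) = C1 + C2*erf(sqrt(2)*y/2)


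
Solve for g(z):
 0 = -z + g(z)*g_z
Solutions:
 g(z) = -sqrt(C1 + z^2)
 g(z) = sqrt(C1 + z^2)


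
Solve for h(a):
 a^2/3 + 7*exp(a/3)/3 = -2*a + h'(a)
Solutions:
 h(a) = C1 + a^3/9 + a^2 + 7*exp(a/3)


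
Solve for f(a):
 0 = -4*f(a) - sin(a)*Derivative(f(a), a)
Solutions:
 f(a) = C1*(cos(a)^2 + 2*cos(a) + 1)/(cos(a)^2 - 2*cos(a) + 1)


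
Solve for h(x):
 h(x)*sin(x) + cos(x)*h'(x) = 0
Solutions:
 h(x) = C1*cos(x)


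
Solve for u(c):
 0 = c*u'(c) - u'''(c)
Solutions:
 u(c) = C1 + Integral(C2*airyai(c) + C3*airybi(c), c)


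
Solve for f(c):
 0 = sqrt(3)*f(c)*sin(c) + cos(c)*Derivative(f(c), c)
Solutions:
 f(c) = C1*cos(c)^(sqrt(3))


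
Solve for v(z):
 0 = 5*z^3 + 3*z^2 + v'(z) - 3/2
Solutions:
 v(z) = C1 - 5*z^4/4 - z^3 + 3*z/2


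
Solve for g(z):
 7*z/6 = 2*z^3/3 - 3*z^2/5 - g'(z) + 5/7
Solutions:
 g(z) = C1 + z^4/6 - z^3/5 - 7*z^2/12 + 5*z/7


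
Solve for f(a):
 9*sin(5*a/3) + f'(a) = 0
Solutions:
 f(a) = C1 + 27*cos(5*a/3)/5


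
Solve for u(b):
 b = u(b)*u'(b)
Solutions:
 u(b) = -sqrt(C1 + b^2)
 u(b) = sqrt(C1 + b^2)


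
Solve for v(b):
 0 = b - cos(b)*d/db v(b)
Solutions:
 v(b) = C1 + Integral(b/cos(b), b)


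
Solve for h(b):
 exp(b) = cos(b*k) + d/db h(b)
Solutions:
 h(b) = C1 + exp(b) - sin(b*k)/k


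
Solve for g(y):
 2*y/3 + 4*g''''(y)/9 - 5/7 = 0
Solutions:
 g(y) = C1 + C2*y + C3*y^2 + C4*y^3 - y^5/80 + 15*y^4/224


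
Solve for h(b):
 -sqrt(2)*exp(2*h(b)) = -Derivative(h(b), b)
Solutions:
 h(b) = log(-sqrt(-1/(C1 + sqrt(2)*b))) - log(2)/2
 h(b) = log(-1/(C1 + sqrt(2)*b))/2 - log(2)/2


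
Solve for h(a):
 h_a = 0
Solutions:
 h(a) = C1


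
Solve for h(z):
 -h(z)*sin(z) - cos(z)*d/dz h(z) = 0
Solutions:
 h(z) = C1*cos(z)


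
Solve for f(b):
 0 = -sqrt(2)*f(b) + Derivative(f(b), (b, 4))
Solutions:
 f(b) = C1*exp(-2^(1/8)*b) + C2*exp(2^(1/8)*b) + C3*sin(2^(1/8)*b) + C4*cos(2^(1/8)*b)


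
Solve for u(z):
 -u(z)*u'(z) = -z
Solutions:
 u(z) = -sqrt(C1 + z^2)
 u(z) = sqrt(C1 + z^2)


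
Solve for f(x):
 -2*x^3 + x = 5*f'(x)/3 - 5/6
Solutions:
 f(x) = C1 - 3*x^4/10 + 3*x^2/10 + x/2


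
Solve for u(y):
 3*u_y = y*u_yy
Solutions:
 u(y) = C1 + C2*y^4


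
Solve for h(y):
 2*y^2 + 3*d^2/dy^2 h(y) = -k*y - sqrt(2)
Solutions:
 h(y) = C1 + C2*y - k*y^3/18 - y^4/18 - sqrt(2)*y^2/6


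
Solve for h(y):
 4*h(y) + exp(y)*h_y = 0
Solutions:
 h(y) = C1*exp(4*exp(-y))


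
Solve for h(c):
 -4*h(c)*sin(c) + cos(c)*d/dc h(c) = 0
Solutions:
 h(c) = C1/cos(c)^4


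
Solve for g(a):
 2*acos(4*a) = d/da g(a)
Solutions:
 g(a) = C1 + 2*a*acos(4*a) - sqrt(1 - 16*a^2)/2


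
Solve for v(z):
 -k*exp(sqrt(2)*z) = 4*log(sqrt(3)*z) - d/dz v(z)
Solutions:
 v(z) = C1 + sqrt(2)*k*exp(sqrt(2)*z)/2 + 4*z*log(z) + 2*z*(-2 + log(3))


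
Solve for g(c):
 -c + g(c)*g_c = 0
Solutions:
 g(c) = -sqrt(C1 + c^2)
 g(c) = sqrt(C1 + c^2)


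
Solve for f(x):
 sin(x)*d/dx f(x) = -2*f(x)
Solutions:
 f(x) = C1*(cos(x) + 1)/(cos(x) - 1)


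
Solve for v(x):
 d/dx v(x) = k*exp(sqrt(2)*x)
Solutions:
 v(x) = C1 + sqrt(2)*k*exp(sqrt(2)*x)/2


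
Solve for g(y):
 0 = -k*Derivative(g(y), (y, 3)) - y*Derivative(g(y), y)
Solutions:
 g(y) = C1 + Integral(C2*airyai(y*(-1/k)^(1/3)) + C3*airybi(y*(-1/k)^(1/3)), y)


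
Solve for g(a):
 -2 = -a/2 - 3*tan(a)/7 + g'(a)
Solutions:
 g(a) = C1 + a^2/4 - 2*a - 3*log(cos(a))/7


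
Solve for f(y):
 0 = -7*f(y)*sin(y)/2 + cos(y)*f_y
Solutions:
 f(y) = C1/cos(y)^(7/2)


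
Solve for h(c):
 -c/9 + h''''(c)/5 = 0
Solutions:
 h(c) = C1 + C2*c + C3*c^2 + C4*c^3 + c^5/216


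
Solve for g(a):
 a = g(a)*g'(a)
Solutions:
 g(a) = -sqrt(C1 + a^2)
 g(a) = sqrt(C1 + a^2)


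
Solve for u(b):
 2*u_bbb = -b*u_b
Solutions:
 u(b) = C1 + Integral(C2*airyai(-2^(2/3)*b/2) + C3*airybi(-2^(2/3)*b/2), b)


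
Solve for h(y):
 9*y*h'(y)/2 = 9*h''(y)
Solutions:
 h(y) = C1 + C2*erfi(y/2)


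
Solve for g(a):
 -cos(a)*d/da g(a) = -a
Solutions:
 g(a) = C1 + Integral(a/cos(a), a)


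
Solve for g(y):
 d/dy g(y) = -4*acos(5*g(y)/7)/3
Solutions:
 Integral(1/acos(5*_y/7), (_y, g(y))) = C1 - 4*y/3


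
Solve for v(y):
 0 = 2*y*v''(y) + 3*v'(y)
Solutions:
 v(y) = C1 + C2/sqrt(y)


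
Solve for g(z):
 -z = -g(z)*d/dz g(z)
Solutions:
 g(z) = -sqrt(C1 + z^2)
 g(z) = sqrt(C1 + z^2)


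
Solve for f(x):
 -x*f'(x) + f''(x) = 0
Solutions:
 f(x) = C1 + C2*erfi(sqrt(2)*x/2)


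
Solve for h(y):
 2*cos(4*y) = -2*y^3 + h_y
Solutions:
 h(y) = C1 + y^4/2 + sin(4*y)/2


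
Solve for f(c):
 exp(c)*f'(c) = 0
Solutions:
 f(c) = C1


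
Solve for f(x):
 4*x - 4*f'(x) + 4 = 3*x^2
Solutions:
 f(x) = C1 - x^3/4 + x^2/2 + x


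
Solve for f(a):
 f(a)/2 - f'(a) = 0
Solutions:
 f(a) = C1*exp(a/2)


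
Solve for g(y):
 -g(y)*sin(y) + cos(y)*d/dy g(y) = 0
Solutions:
 g(y) = C1/cos(y)


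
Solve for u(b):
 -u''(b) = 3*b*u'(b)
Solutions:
 u(b) = C1 + C2*erf(sqrt(6)*b/2)


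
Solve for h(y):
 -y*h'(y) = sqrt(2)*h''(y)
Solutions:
 h(y) = C1 + C2*erf(2^(1/4)*y/2)


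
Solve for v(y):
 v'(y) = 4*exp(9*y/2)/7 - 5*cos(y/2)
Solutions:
 v(y) = C1 + 8*exp(9*y/2)/63 - 10*sin(y/2)


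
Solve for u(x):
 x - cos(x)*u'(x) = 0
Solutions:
 u(x) = C1 + Integral(x/cos(x), x)


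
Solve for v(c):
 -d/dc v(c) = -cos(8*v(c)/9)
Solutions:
 -c - 9*log(sin(8*v(c)/9) - 1)/16 + 9*log(sin(8*v(c)/9) + 1)/16 = C1


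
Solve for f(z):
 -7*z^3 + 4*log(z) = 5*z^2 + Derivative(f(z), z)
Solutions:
 f(z) = C1 - 7*z^4/4 - 5*z^3/3 + 4*z*log(z) - 4*z


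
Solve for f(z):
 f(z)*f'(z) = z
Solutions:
 f(z) = -sqrt(C1 + z^2)
 f(z) = sqrt(C1 + z^2)


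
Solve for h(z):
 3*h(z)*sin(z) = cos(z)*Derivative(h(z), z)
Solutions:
 h(z) = C1/cos(z)^3


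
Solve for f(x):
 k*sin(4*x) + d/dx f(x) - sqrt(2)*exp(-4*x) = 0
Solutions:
 f(x) = C1 + k*cos(4*x)/4 - sqrt(2)*exp(-4*x)/4


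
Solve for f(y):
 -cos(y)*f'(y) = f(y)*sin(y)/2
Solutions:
 f(y) = C1*sqrt(cos(y))


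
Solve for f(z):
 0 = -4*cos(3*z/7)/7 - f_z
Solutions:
 f(z) = C1 - 4*sin(3*z/7)/3


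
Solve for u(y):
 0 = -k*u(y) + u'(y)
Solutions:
 u(y) = C1*exp(k*y)


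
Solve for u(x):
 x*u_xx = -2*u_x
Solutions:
 u(x) = C1 + C2/x


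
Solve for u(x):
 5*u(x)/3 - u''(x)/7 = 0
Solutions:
 u(x) = C1*exp(-sqrt(105)*x/3) + C2*exp(sqrt(105)*x/3)


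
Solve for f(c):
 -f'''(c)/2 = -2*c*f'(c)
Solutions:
 f(c) = C1 + Integral(C2*airyai(2^(2/3)*c) + C3*airybi(2^(2/3)*c), c)


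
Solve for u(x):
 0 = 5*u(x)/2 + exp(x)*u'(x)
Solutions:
 u(x) = C1*exp(5*exp(-x)/2)


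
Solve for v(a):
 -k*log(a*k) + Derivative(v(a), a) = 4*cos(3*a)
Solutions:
 v(a) = C1 + a*k*(log(a*k) - 1) + 4*sin(3*a)/3


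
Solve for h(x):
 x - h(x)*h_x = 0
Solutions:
 h(x) = -sqrt(C1 + x^2)
 h(x) = sqrt(C1 + x^2)


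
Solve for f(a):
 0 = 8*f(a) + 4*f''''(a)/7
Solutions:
 f(a) = (C1*sin(2^(3/4)*7^(1/4)*a/2) + C2*cos(2^(3/4)*7^(1/4)*a/2))*exp(-2^(3/4)*7^(1/4)*a/2) + (C3*sin(2^(3/4)*7^(1/4)*a/2) + C4*cos(2^(3/4)*7^(1/4)*a/2))*exp(2^(3/4)*7^(1/4)*a/2)


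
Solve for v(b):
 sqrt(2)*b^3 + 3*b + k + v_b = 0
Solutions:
 v(b) = C1 - sqrt(2)*b^4/4 - 3*b^2/2 - b*k


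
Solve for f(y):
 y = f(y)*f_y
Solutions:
 f(y) = -sqrt(C1 + y^2)
 f(y) = sqrt(C1 + y^2)


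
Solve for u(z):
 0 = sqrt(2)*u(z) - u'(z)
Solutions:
 u(z) = C1*exp(sqrt(2)*z)


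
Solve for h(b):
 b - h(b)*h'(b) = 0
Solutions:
 h(b) = -sqrt(C1 + b^2)
 h(b) = sqrt(C1 + b^2)


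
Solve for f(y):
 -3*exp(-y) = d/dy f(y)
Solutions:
 f(y) = C1 + 3*exp(-y)
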